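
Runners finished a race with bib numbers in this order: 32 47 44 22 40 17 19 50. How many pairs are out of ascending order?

Element-by-element contributions:
32 → 22, 17, 19 → 3
47 → 44, 22, 40, 17, 19 → 5
44 → 22, 40, 17, 19 → 4
22 → 17, 19 → 2
40 → 17, 19 → 2
17 → none → 0
19 → none → 0
50 → none → 0
Sum: 3 + 5 + 4 + 2 + 2 + 0 + 0 + 0 = 16

16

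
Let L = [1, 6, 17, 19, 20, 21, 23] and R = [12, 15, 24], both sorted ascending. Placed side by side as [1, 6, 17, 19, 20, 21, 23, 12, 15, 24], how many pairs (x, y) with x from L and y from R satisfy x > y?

Take each right-half value and tally the left-half values above it:
r = 12: 17, 19, 20, 21, 23 → 5
r = 15: 17, 19, 20, 21, 23 → 5
r = 24: none → 0
Cross-inversions: 5 + 5 + 0 = 10

10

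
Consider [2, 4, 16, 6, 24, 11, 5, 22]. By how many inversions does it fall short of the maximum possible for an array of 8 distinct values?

20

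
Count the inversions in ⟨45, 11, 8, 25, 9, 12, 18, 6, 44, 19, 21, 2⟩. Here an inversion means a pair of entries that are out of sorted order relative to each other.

Count, for each position, how many later elements it exceeds:
45: 11
11: 4
8: 2
25: 7
9: 2
12: 2
18: 2
6: 1
44: 3
19: 1
21: 1
2: 0
Sum: 11 + 4 + 2 + 7 + 2 + 2 + 2 + 1 + 3 + 1 + 1 + 0 = 36

There are 36 out-of-order pairs.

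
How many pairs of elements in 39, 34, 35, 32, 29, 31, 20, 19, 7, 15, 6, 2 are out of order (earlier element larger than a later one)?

63

Sweep left to right; for each value list the smaller values that follow it:
39 → 34, 35, 32, 29, 31, 20, 19, 7, 15, 6, 2 → 11
34 → 32, 29, 31, 20, 19, 7, 15, 6, 2 → 9
35 → 32, 29, 31, 20, 19, 7, 15, 6, 2 → 9
32 → 29, 31, 20, 19, 7, 15, 6, 2 → 8
29 → 20, 19, 7, 15, 6, 2 → 6
31 → 20, 19, 7, 15, 6, 2 → 6
20 → 19, 7, 15, 6, 2 → 5
19 → 7, 15, 6, 2 → 4
7 → 6, 2 → 2
15 → 6, 2 → 2
6 → 2 → 1
2 → none → 0
Sum: 11 + 9 + 9 + 8 + 6 + 6 + 5 + 4 + 2 + 2 + 1 + 0 = 63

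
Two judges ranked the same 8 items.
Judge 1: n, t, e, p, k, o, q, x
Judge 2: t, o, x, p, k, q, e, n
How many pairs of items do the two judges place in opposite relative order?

Assign each item its position (1..8) in the first ordering, then rewrite the second ordering as that position sequence:
positions: n→1, t→2, e→3, p→4, k→5, o→6, q→7, x→8
second ordering as positions: [2, 6, 8, 4, 5, 7, 3, 1]
Discordant pairs = inversions in this position sequence.
2: 1 → 1
6: 4, 5, 3, 1 → 4
8: 4, 5, 7, 3, 1 → 5
4: 3, 1 → 2
5: 3, 1 → 2
7: 3, 1 → 2
3: 1 → 1
1: 0
Total: 1 + 4 + 5 + 2 + 2 + 2 + 1 + 0 = 17

17 discordant pairs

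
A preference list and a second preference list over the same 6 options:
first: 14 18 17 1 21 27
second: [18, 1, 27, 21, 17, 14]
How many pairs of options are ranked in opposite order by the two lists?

Assign each item its position (1..6) in the first ordering, then rewrite the second ordering as that position sequence:
positions: 14→1, 18→2, 17→3, 1→4, 21→5, 27→6
second ordering as positions: [2, 4, 6, 5, 3, 1]
Discordant pairs = inversions in this position sequence.
2: 1 → 1
4: 3, 1 → 2
6: 5, 3, 1 → 3
5: 3, 1 → 2
3: 1 → 1
1: 0
Total: 1 + 2 + 3 + 2 + 1 + 0 = 9

9 pairs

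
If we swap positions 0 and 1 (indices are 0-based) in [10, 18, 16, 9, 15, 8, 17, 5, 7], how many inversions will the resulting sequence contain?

Positions 0 and 1 hold 10 and 18; after swapping, the array is [18, 10, 16, 9, 15, 8, 17, 5, 7].
Sweep left to right; for each value list the smaller values that follow it:
18 → 10, 16, 9, 15, 8, 17, 5, 7 → 8
10 → 9, 8, 5, 7 → 4
16 → 9, 15, 8, 5, 7 → 5
9 → 8, 5, 7 → 3
15 → 8, 5, 7 → 3
8 → 5, 7 → 2
17 → 5, 7 → 2
5 → none → 0
7 → none → 0
Sum: 8 + 4 + 5 + 3 + 3 + 2 + 2 + 0 + 0 = 27

27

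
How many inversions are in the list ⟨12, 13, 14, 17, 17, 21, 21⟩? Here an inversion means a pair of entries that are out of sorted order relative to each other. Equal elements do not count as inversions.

Listing every pair i<j with a[i]>a[j] (using 1-based positions):
(none)
That's 0 pairs.

0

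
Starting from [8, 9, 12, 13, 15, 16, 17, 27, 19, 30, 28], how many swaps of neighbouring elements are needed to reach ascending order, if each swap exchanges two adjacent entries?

Swaps: 2

The minimum number of adjacent swaps to sort an array equals its inversion count, since every such swap removes exactly one inversion.
Count inversions — for each element, later elements that are smaller:
8: none → 0
9: none → 0
12: none → 0
13: none → 0
15: none → 0
16: none → 0
17: none → 0
27: 19 → 1
19: none → 0
30: 28 → 1
28: none → 0
Total inversions: 0 + 0 + 0 + 0 + 0 + 0 + 0 + 1 + 0 + 1 + 0 = 2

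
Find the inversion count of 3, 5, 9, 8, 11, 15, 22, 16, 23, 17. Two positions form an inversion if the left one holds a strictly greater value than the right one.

4

Sweep left to right; for each value list the smaller values that follow it:
3: 0
5: 0
9: 1
8: 0
11: 0
15: 0
22: 2
16: 0
23: 1
17: 0
Sum: 0 + 0 + 1 + 0 + 0 + 0 + 2 + 0 + 1 + 0 = 4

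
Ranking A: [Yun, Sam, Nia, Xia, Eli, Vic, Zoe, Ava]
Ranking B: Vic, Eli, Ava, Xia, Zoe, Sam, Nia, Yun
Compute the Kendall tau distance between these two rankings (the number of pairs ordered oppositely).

Assign each item its position (1..8) in the first ordering, then rewrite the second ordering as that position sequence:
positions: Yun→1, Sam→2, Nia→3, Xia→4, Eli→5, Vic→6, Zoe→7, Ava→8
second ordering as positions: [6, 5, 8, 4, 7, 2, 3, 1]
Discordant pairs = inversions in this position sequence.
6: 5, 4, 2, 3, 1 → 5
5: 4, 2, 3, 1 → 4
8: 4, 7, 2, 3, 1 → 5
4: 2, 3, 1 → 3
7: 2, 3, 1 → 3
2: 1 → 1
3: 1 → 1
1: 0
Total: 5 + 4 + 5 + 3 + 3 + 1 + 1 + 0 = 22

There are 22 discordant pairs.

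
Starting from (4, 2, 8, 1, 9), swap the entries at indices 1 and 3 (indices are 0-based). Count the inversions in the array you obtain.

3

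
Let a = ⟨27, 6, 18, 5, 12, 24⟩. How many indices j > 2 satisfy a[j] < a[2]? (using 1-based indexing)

1

The element at index 2 is 6.
Elements after it: 18, 5, 12, 24
Those smaller than 6: 5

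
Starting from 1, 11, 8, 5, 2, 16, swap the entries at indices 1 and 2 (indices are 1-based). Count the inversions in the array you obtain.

7

Positions 1 and 2 hold 1 and 11; after swapping, the array is [11, 1, 8, 5, 2, 16].
Sweep left to right; for each value list the smaller values that follow it:
11: 4
1: 0
8: 2
5: 1
2: 0
16: 0
Sum: 4 + 0 + 2 + 1 + 0 + 0 = 7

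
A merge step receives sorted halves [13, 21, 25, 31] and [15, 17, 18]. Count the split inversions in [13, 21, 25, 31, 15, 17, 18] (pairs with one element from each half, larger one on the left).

For each element r of the right run, count left-run elements greater than r:
r = 15: 21, 25, 31 → 3
r = 17: 21, 25, 31 → 3
r = 18: 21, 25, 31 → 3
Cross-inversions: 3 + 3 + 3 = 9

9 cross-inversions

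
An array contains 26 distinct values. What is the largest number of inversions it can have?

The maximum occurs when the array is in strictly decreasing order: every one of the C(26, 2) pairs is inverted.
C(26, 2) = 26·25/2 = 325

325 inversions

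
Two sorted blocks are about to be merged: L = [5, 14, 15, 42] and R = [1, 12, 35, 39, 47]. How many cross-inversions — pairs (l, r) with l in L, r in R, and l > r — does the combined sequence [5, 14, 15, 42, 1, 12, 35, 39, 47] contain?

9

Take each right-half value and tally the left-half values above it:
r = 1: 5, 14, 15, 42 → 4
r = 12: 14, 15, 42 → 3
r = 35: 42 → 1
r = 39: 42 → 1
r = 47: none → 0
Cross-inversions: 4 + 3 + 1 + 1 + 0 = 9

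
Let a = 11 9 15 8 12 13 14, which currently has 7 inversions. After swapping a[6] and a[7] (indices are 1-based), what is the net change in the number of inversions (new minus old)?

+1

Positions 6 and 7 hold 13 and 14; after swapping, the array is [11, 9, 15, 8, 12, 14, 13].
For each element, count later entries that are smaller:
11 → 9, 8 → 2
9 → 8 → 1
15 → 8, 12, 14, 13 → 4
8 → none → 0
12 → none → 0
14 → 13 → 1
13 → none → 0
Sum: 2 + 1 + 4 + 0 + 0 + 1 + 0 = 8
Change: 8 − 7 = +1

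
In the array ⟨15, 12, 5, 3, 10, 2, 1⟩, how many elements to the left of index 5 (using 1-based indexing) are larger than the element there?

2

The element at index 5 is 10.
Elements before it: 15, 12, 5, 3
Those larger than 10: 15, 12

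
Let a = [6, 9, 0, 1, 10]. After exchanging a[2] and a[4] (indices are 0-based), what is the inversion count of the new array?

Positions 2 and 4 hold 0 and 10; after swapping, the array is [6, 9, 10, 1, 0].
Element-by-element contributions:
6 → 1, 0 → 2
9 → 1, 0 → 2
10 → 1, 0 → 2
1 → 0 → 1
0 → none → 0
Sum: 2 + 2 + 2 + 1 + 0 = 7

There are 7 inversions.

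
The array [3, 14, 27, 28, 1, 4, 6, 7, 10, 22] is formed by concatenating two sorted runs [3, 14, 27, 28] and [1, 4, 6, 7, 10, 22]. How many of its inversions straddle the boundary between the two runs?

Count, for every r in R, how many entries of L exceed r:
r = 1: 3, 14, 27, 28 → 4
r = 4: 14, 27, 28 → 3
r = 6: 14, 27, 28 → 3
r = 7: 14, 27, 28 → 3
r = 10: 14, 27, 28 → 3
r = 22: 27, 28 → 2
Cross-inversions: 4 + 3 + 3 + 3 + 3 + 2 = 18

There are 18 split inversions.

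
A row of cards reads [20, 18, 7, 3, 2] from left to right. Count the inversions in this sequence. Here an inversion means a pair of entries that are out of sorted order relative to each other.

Sweep left to right; for each value list the smaller values that follow it:
20: 4
18: 3
7: 2
3: 1
2: 0
Sum: 4 + 3 + 2 + 1 + 0 = 10

10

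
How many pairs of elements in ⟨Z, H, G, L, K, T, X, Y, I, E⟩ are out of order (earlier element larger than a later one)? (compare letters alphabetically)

Count, for each position, how many later elements it exceeds:
Z → H, G, L, K, T, X, Y, I, E → 9
H → G, E → 2
G → E → 1
L → K, I, E → 3
K → I, E → 2
T → I, E → 2
X → I, E → 2
Y → I, E → 2
I → E → 1
E → none → 0
Sum: 9 + 2 + 1 + 3 + 2 + 2 + 2 + 2 + 1 + 0 = 24

There are 24 out-of-order pairs.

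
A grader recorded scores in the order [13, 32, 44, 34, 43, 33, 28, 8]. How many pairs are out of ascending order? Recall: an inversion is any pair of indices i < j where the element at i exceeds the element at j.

Element-by-element contributions:
13 → 8 → 1
32 → 28, 8 → 2
44 → 34, 43, 33, 28, 8 → 5
34 → 33, 28, 8 → 3
43 → 33, 28, 8 → 3
33 → 28, 8 → 2
28 → 8 → 1
8 → none → 0
Sum: 1 + 2 + 5 + 3 + 3 + 2 + 1 + 0 = 17

17 out-of-order pairs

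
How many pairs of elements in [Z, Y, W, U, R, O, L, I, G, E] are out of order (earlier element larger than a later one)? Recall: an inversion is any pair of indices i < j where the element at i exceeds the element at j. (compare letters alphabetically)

45 out-of-order pairs

For each element, count later entries that are smaller:
Z → Y, W, U, R, O, L, I, G, E → 9
Y → W, U, R, O, L, I, G, E → 8
W → U, R, O, L, I, G, E → 7
U → R, O, L, I, G, E → 6
R → O, L, I, G, E → 5
O → L, I, G, E → 4
L → I, G, E → 3
I → G, E → 2
G → E → 1
E → none → 0
Sum: 9 + 8 + 7 + 6 + 5 + 4 + 3 + 2 + 1 + 0 = 45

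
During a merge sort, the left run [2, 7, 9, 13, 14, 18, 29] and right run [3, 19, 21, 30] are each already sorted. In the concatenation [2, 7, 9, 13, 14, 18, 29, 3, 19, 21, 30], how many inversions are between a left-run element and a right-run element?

8 split inversions

For each element r of the right run, count left-run elements greater than r:
r = 3: 7, 9, 13, 14, 18, 29 → 6
r = 19: 29 → 1
r = 21: 29 → 1
r = 30: none → 0
Cross-inversions: 6 + 1 + 1 + 0 = 8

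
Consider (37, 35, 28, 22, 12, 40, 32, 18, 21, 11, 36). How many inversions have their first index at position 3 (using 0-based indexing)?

4 such elements

The element at index 3 is 22.
Elements after it: 12, 40, 32, 18, 21, 11, 36
Those smaller than 22: 12, 18, 21, 11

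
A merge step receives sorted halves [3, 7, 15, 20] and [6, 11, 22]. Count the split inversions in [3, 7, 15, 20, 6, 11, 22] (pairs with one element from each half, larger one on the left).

Take each right-half value and tally the left-half values above it:
r = 6: 7, 15, 20 → 3
r = 11: 15, 20 → 2
r = 22: none → 0
Cross-inversions: 3 + 2 + 0 = 5

5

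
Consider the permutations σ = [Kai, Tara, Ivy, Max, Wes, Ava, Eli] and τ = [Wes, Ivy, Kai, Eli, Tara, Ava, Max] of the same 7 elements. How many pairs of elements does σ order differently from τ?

Assign each item its position (1..7) in the first ordering, then rewrite the second ordering as that position sequence:
positions: Kai→1, Tara→2, Ivy→3, Max→4, Wes→5, Ava→6, Eli→7
second ordering as positions: [5, 3, 1, 7, 2, 6, 4]
Discordant pairs = inversions in this position sequence.
5: 3, 1, 2, 4 → 4
3: 1, 2 → 2
1: 0
7: 2, 6, 4 → 3
2: 0
6: 4 → 1
4: 0
Total: 4 + 2 + 0 + 3 + 0 + 1 + 0 = 10

10 discordant pairs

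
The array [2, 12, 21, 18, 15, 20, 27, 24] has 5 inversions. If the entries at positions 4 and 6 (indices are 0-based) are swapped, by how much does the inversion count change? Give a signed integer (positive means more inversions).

Positions 4 and 6 hold 15 and 27; after swapping, the array is [2, 12, 21, 18, 27, 20, 15, 24].
Count, for each position, how many later elements it exceeds:
2: 0
12: 0
21: 3
18: 1
27: 3
20: 1
15: 0
24: 0
Sum: 0 + 0 + 3 + 1 + 3 + 1 + 0 + 0 = 8
Change: 8 − 5 = +3

+3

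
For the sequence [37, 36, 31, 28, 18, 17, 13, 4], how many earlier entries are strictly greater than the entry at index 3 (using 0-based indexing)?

3

The element at index 3 is 28.
Elements before it: 37, 36, 31
Those larger than 28: 37, 36, 31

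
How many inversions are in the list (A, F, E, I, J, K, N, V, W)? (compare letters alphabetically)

1 out-of-order pair

Count, for each position, how many later elements it exceeds:
A → none → 0
F → E → 1
E → none → 0
I → none → 0
J → none → 0
K → none → 0
N → none → 0
V → none → 0
W → none → 0
Sum: 0 + 1 + 0 + 0 + 0 + 0 + 0 + 0 + 0 = 1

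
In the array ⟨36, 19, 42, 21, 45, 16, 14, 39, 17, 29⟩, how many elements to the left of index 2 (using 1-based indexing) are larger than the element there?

The element at index 2 is 19.
Elements before it: 36
Those larger than 19: 36

1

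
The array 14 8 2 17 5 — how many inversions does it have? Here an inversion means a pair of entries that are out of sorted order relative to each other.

6 out-of-order pairs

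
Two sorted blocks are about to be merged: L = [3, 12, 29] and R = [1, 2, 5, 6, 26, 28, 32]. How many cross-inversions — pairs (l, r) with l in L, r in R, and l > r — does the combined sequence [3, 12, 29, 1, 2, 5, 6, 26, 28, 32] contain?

Take each right-half value and tally the left-half values above it:
r = 1: 3, 12, 29 → 3
r = 2: 3, 12, 29 → 3
r = 5: 12, 29 → 2
r = 6: 12, 29 → 2
r = 26: 29 → 1
r = 28: 29 → 1
r = 32: none → 0
Cross-inversions: 3 + 3 + 2 + 2 + 1 + 1 + 0 = 12

Split inversions: 12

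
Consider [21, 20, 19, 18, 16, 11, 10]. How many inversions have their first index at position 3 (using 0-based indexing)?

The element at index 3 is 18.
Elements after it: 16, 11, 10
Those smaller than 18: 16, 11, 10

3 such elements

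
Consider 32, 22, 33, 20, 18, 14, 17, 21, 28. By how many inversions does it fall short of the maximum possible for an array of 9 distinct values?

13

Maximum inversions for 9 distinct elements is C(9, 2) = 9·8/2 = 36.
Current inversions — for each element, count later smaller elements:
32: 7
22: 5
33: 6
20: 3
18: 2
14: 0
17: 0
21: 0
28: 0
Current total: 7 + 5 + 6 + 3 + 2 + 0 + 0 + 0 + 0 = 23
Shortfall: 36 − 23 = 13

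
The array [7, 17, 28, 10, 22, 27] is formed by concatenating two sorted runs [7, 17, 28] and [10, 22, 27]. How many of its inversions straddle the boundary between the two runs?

For each element r of the right run, count left-run elements greater than r:
r = 10: 17, 28 → 2
r = 22: 28 → 1
r = 27: 28 → 1
Cross-inversions: 2 + 1 + 1 = 4

4 split inversions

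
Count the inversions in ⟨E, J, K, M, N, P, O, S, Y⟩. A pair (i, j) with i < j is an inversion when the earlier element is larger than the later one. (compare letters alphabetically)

1 inversion

Element-by-element contributions:
E → none → 0
J → none → 0
K → none → 0
M → none → 0
N → none → 0
P → O → 1
O → none → 0
S → none → 0
Y → none → 0
Sum: 0 + 0 + 0 + 0 + 0 + 1 + 0 + 0 + 0 = 1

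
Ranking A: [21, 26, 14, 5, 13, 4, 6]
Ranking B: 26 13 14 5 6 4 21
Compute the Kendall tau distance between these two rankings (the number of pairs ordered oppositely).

9 discordant pairs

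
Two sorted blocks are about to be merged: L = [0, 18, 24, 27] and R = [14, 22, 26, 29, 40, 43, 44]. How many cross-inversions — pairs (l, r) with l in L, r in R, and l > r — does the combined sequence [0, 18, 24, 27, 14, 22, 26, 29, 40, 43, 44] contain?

6

Count, for every r in R, how many entries of L exceed r:
r = 14: 18, 24, 27 → 3
r = 22: 24, 27 → 2
r = 26: 27 → 1
r = 29: none → 0
r = 40: none → 0
r = 43: none → 0
r = 44: none → 0
Cross-inversions: 3 + 2 + 1 + 0 + 0 + 0 + 0 = 6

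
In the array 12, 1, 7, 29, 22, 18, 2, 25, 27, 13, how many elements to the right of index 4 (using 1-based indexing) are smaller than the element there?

6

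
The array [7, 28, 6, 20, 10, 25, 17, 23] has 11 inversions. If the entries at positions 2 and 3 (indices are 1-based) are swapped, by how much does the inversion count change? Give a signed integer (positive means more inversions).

Positions 2 and 3 hold 28 and 6; after swapping, the array is [7, 6, 28, 20, 10, 25, 17, 23].
Sweep left to right; for each value list the smaller values that follow it:
7: 1
6: 0
28: 5
20: 2
10: 0
25: 2
17: 0
23: 0
Sum: 1 + 0 + 5 + 2 + 0 + 2 + 0 + 0 = 10
Change: 10 − 11 = -1

-1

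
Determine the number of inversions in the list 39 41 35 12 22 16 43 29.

16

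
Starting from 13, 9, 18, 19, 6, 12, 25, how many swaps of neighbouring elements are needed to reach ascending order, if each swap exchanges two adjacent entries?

The minimum number of adjacent swaps to sort an array equals its inversion count, since every such swap removes exactly one inversion.
Count inversions — for each element, later elements that are smaller:
13: 9, 6, 12 → 3
9: 6 → 1
18: 6, 12 → 2
19: 6, 12 → 2
6: none → 0
12: none → 0
25: none → 0
Total inversions: 3 + 1 + 2 + 2 + 0 + 0 + 0 = 8

8 adjacent swaps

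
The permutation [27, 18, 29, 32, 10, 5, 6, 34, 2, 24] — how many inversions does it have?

There are 27 inversions.

Count, for each position, how many later elements it exceeds:
27 → 18, 10, 5, 6, 2, 24 → 6
18 → 10, 5, 6, 2 → 4
29 → 10, 5, 6, 2, 24 → 5
32 → 10, 5, 6, 2, 24 → 5
10 → 5, 6, 2 → 3
5 → 2 → 1
6 → 2 → 1
34 → 2, 24 → 2
2 → none → 0
24 → none → 0
Sum: 6 + 4 + 5 + 5 + 3 + 1 + 1 + 2 + 0 + 0 = 27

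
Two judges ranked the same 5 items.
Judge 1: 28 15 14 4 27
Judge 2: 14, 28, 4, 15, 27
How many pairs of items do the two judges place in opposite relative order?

Assign each item its position (1..5) in the first ordering, then rewrite the second ordering as that position sequence:
positions: 28→1, 15→2, 14→3, 4→4, 27→5
second ordering as positions: [3, 1, 4, 2, 5]
Discordant pairs = inversions in this position sequence.
3: 1, 2 → 2
1: 0
4: 2 → 1
2: 0
5: 0
Total: 2 + 0 + 1 + 0 + 0 = 3

Discordant pairs: 3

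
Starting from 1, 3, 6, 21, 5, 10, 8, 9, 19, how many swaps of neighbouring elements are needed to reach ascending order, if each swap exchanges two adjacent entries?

8

Each adjacent swap fixes exactly one inversion, so the minimum swap count equals the number of inversions.
Count inversions — for each element, later elements that are smaller:
1: none → 0
3: none → 0
6: 5 → 1
21: 5, 10, 8, 9, 19 → 5
5: none → 0
10: 8, 9 → 2
8: none → 0
9: none → 0
19: none → 0
Total inversions: 0 + 0 + 1 + 5 + 0 + 2 + 0 + 0 + 0 = 8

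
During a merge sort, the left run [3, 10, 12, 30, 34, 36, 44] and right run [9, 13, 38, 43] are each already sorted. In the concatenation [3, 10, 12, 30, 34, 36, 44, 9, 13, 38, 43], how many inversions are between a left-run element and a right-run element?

12 cross-inversions

For each element r of the right run, count left-run elements greater than r:
r = 9: 10, 12, 30, 34, 36, 44 → 6
r = 13: 30, 34, 36, 44 → 4
r = 38: 44 → 1
r = 43: 44 → 1
Cross-inversions: 6 + 4 + 1 + 1 = 12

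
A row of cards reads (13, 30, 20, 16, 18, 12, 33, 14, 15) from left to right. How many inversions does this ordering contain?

Element-by-element contributions:
13 → 12 → 1
30 → 20, 16, 18, 12, 14, 15 → 6
20 → 16, 18, 12, 14, 15 → 5
16 → 12, 14, 15 → 3
18 → 12, 14, 15 → 3
12 → none → 0
33 → 14, 15 → 2
14 → none → 0
15 → none → 0
Sum: 1 + 6 + 5 + 3 + 3 + 0 + 2 + 0 + 0 = 20

20 inversions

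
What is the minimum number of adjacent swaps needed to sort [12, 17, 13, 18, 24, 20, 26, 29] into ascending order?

Minimum adjacent swaps = number of inversions (each swap of adjacent out-of-order elements removes one inversion and no swap can remove more).
Count inversions — for each element, later elements that are smaller:
12: none → 0
17: 13 → 1
13: none → 0
18: none → 0
24: 20 → 1
20: none → 0
26: none → 0
29: none → 0
Total inversions: 0 + 1 + 0 + 0 + 1 + 0 + 0 + 0 = 2

2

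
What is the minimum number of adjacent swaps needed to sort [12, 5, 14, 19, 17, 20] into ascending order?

The minimum number of adjacent swaps to sort an array equals its inversion count, since every such swap removes exactly one inversion.
Count inversions — for each element, later elements that are smaller:
12: 5 → 1
5: none → 0
14: none → 0
19: 17 → 1
17: none → 0
20: none → 0
Total inversions: 1 + 0 + 0 + 1 + 0 + 0 = 2

Adjacent swaps: 2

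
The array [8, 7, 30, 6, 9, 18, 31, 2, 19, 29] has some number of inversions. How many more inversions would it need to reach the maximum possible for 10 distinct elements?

28

Maximum inversions for 10 distinct elements is C(10, 2) = 10·9/2 = 45.
Current inversions — for each element, count later smaller elements:
8: 3
7: 2
30: 6
6: 1
9: 1
18: 1
31: 3
2: 0
19: 0
29: 0
Current total: 3 + 2 + 6 + 1 + 1 + 1 + 3 + 0 + 0 + 0 = 17
Shortfall: 45 − 17 = 28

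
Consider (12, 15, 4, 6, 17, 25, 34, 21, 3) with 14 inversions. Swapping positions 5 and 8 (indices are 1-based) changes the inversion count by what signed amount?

+1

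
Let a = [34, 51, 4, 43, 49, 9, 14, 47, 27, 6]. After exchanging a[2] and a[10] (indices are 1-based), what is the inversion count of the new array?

There are 14 inversions.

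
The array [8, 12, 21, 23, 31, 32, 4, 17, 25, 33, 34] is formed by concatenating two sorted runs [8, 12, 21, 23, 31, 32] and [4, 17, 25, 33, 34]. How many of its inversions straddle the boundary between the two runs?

Cross-inversions: 12

For each element r of the right run, count left-run elements greater than r:
r = 4: 8, 12, 21, 23, 31, 32 → 6
r = 17: 21, 23, 31, 32 → 4
r = 25: 31, 32 → 2
r = 33: none → 0
r = 34: none → 0
Cross-inversions: 6 + 4 + 2 + 0 + 0 = 12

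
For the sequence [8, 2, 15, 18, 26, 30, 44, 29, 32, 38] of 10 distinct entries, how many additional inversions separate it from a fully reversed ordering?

40

Maximum inversions for 10 distinct elements is C(10, 2) = 10·9/2 = 45.
Current inversions — for each element, count later smaller elements:
8: 1
2: 0
15: 0
18: 0
26: 0
30: 1
44: 3
29: 0
32: 0
38: 0
Current total: 1 + 0 + 0 + 0 + 0 + 1 + 3 + 0 + 0 + 0 = 5
Shortfall: 45 − 5 = 40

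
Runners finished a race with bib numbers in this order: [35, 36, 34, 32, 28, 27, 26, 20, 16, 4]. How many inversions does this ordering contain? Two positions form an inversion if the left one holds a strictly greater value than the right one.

44

Count, for each position, how many later elements it exceeds:
35: 8
36: 8
34: 7
32: 6
28: 5
27: 4
26: 3
20: 2
16: 1
4: 0
Sum: 8 + 8 + 7 + 6 + 5 + 4 + 3 + 2 + 1 + 0 = 44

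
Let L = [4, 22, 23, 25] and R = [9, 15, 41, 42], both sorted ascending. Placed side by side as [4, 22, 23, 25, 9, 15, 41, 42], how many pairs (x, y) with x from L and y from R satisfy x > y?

6 split inversions

Take each right-half value and tally the left-half values above it:
r = 9: 22, 23, 25 → 3
r = 15: 22, 23, 25 → 3
r = 41: none → 0
r = 42: none → 0
Cross-inversions: 3 + 3 + 0 + 0 = 6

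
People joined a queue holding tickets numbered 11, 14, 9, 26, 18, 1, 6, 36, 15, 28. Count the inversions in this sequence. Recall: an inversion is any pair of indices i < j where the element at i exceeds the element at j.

Sweep left to right; for each value list the smaller values that follow it:
11 → 9, 1, 6 → 3
14 → 9, 1, 6 → 3
9 → 1, 6 → 2
26 → 18, 1, 6, 15 → 4
18 → 1, 6, 15 → 3
1 → none → 0
6 → none → 0
36 → 15, 28 → 2
15 → none → 0
28 → none → 0
Sum: 3 + 3 + 2 + 4 + 3 + 0 + 0 + 2 + 0 + 0 = 17

17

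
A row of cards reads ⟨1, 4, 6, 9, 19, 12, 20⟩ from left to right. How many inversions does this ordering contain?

1

Sweep left to right; for each value list the smaller values that follow it:
1: 0
4: 0
6: 0
9: 0
19: 1
12: 0
20: 0
Sum: 0 + 0 + 0 + 0 + 1 + 0 + 0 = 1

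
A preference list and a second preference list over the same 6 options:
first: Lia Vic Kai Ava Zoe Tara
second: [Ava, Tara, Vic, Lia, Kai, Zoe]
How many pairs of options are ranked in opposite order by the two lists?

8 pairs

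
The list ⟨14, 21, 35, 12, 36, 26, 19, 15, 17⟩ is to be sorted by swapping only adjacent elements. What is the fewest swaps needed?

The minimum number of adjacent swaps to sort an array equals its inversion count, since every such swap removes exactly one inversion.
Count inversions — for each element, later elements that are smaller:
14: 12 → 1
21: 12, 19, 15, 17 → 4
35: 12, 26, 19, 15, 17 → 5
12: none → 0
36: 26, 19, 15, 17 → 4
26: 19, 15, 17 → 3
19: 15, 17 → 2
15: none → 0
17: none → 0
Total inversions: 1 + 4 + 5 + 0 + 4 + 3 + 2 + 0 + 0 = 19

19 swaps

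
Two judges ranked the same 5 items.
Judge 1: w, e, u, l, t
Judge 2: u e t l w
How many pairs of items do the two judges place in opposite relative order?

Discordant pairs: 6

Assign each item its position (1..5) in the first ordering, then rewrite the second ordering as that position sequence:
positions: w→1, e→2, u→3, l→4, t→5
second ordering as positions: [3, 2, 5, 4, 1]
Discordant pairs = inversions in this position sequence.
3: 2, 1 → 2
2: 1 → 1
5: 4, 1 → 2
4: 1 → 1
1: 0
Total: 2 + 1 + 2 + 1 + 0 = 6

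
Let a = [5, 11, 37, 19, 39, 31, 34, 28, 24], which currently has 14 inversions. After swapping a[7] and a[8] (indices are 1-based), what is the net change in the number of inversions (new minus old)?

-1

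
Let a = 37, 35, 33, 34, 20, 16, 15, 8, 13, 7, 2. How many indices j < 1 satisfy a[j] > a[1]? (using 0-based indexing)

1

The element at index 1 is 35.
Elements before it: 37
Those larger than 35: 37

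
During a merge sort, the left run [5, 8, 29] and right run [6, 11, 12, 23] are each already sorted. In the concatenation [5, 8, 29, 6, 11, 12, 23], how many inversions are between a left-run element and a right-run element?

5 split inversions

Take each right-half value and tally the left-half values above it:
r = 6: 8, 29 → 2
r = 11: 29 → 1
r = 12: 29 → 1
r = 23: 29 → 1
Cross-inversions: 2 + 1 + 1 + 1 = 5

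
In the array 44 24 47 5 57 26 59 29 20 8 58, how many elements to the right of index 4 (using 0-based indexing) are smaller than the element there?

4

The element at index 4 is 57.
Elements after it: 26, 59, 29, 20, 8, 58
Those smaller than 57: 26, 29, 20, 8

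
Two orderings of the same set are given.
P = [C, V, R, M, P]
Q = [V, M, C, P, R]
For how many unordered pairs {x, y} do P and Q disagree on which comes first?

Assign each item its position (1..5) in the first ordering, then rewrite the second ordering as that position sequence:
positions: C→1, V→2, R→3, M→4, P→5
second ordering as positions: [2, 4, 1, 5, 3]
Discordant pairs = inversions in this position sequence.
2: 1 → 1
4: 1, 3 → 2
1: 0
5: 3 → 1
3: 0
Total: 1 + 2 + 0 + 1 + 0 = 4

4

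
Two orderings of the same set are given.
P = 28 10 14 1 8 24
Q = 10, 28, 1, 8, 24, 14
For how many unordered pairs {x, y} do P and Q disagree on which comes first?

Assign each item its position (1..6) in the first ordering, then rewrite the second ordering as that position sequence:
positions: 28→1, 10→2, 14→3, 1→4, 8→5, 24→6
second ordering as positions: [2, 1, 4, 5, 6, 3]
Discordant pairs = inversions in this position sequence.
2: 1 → 1
1: 0
4: 3 → 1
5: 3 → 1
6: 3 → 1
3: 0
Total: 1 + 0 + 1 + 1 + 1 + 0 = 4

Disagreeing pairs: 4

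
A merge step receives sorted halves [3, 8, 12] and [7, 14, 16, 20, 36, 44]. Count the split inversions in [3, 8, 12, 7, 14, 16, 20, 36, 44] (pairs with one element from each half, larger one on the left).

Cross-inversions: 2

For each element r of the right run, count left-run elements greater than r:
r = 7: 8, 12 → 2
r = 14: none → 0
r = 16: none → 0
r = 20: none → 0
r = 36: none → 0
r = 44: none → 0
Cross-inversions: 2 + 0 + 0 + 0 + 0 + 0 = 2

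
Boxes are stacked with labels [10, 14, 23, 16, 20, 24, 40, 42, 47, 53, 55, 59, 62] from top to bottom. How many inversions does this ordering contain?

2

Sweep left to right; for each value list the smaller values that follow it:
10 → none → 0
14 → none → 0
23 → 16, 20 → 2
16 → none → 0
20 → none → 0
24 → none → 0
40 → none → 0
42 → none → 0
47 → none → 0
53 → none → 0
55 → none → 0
59 → none → 0
62 → none → 0
Sum: 0 + 0 + 2 + 0 + 0 + 0 + 0 + 0 + 0 + 0 + 0 + 0 + 0 = 2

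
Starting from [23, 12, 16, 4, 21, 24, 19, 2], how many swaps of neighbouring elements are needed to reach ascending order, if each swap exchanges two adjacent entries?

Minimum adjacent swaps = number of inversions (each swap of adjacent out-of-order elements removes one inversion and no swap can remove more).
Count inversions — for each element, later elements that are smaller:
23: 12, 16, 4, 21, 19, 2 → 6
12: 4, 2 → 2
16: 4, 2 → 2
4: 2 → 1
21: 19, 2 → 2
24: 19, 2 → 2
19: 2 → 1
2: none → 0
Total inversions: 6 + 2 + 2 + 1 + 2 + 2 + 1 + 0 = 16

16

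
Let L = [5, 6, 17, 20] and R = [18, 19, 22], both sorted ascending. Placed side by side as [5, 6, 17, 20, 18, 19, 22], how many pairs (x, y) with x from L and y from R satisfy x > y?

2

Count, for every r in R, how many entries of L exceed r:
r = 18: 20 → 1
r = 19: 20 → 1
r = 22: none → 0
Cross-inversions: 1 + 1 + 0 = 2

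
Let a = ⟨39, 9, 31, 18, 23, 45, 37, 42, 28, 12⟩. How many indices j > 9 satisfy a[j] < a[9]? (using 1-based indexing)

1 such element

The element at index 9 is 28.
Elements after it: 12
Those smaller than 28: 12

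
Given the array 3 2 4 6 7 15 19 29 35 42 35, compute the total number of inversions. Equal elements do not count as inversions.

Element-by-element contributions:
3 → 2 → 1
2 → none → 0
4 → none → 0
6 → none → 0
7 → none → 0
15 → none → 0
19 → none → 0
29 → none → 0
35 → none → 0
42 → 35 → 1
35 → none → 0
Sum: 1 + 0 + 0 + 0 + 0 + 0 + 0 + 0 + 0 + 1 + 0 = 2

Inversions: 2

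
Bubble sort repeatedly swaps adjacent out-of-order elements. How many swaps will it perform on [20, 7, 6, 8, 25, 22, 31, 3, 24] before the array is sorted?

The minimum number of adjacent swaps to sort an array equals its inversion count, since every such swap removes exactly one inversion.
Count inversions — for each element, later elements that are smaller:
20: 7, 6, 8, 3 → 4
7: 6, 3 → 2
6: 3 → 1
8: 3 → 1
25: 22, 3, 24 → 3
22: 3 → 1
31: 3, 24 → 2
3: none → 0
24: none → 0
Total inversions: 4 + 2 + 1 + 1 + 3 + 1 + 2 + 0 + 0 = 14

14 swaps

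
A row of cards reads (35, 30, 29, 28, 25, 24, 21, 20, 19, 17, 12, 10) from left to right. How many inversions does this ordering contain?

66 inversions

Count, for each position, how many later elements it exceeds:
35 → 30, 29, 28, 25, 24, 21, 20, 19, 17, 12, 10 → 11
30 → 29, 28, 25, 24, 21, 20, 19, 17, 12, 10 → 10
29 → 28, 25, 24, 21, 20, 19, 17, 12, 10 → 9
28 → 25, 24, 21, 20, 19, 17, 12, 10 → 8
25 → 24, 21, 20, 19, 17, 12, 10 → 7
24 → 21, 20, 19, 17, 12, 10 → 6
21 → 20, 19, 17, 12, 10 → 5
20 → 19, 17, 12, 10 → 4
19 → 17, 12, 10 → 3
17 → 12, 10 → 2
12 → 10 → 1
10 → none → 0
Sum: 11 + 10 + 9 + 8 + 7 + 6 + 5 + 4 + 3 + 2 + 1 + 0 = 66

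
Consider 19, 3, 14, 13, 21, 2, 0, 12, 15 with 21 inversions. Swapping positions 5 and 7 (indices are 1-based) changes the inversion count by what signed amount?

Positions 5 and 7 hold 21 and 0; after swapping, the array is [19, 3, 14, 13, 0, 2, 21, 12, 15].
Sweep left to right; for each value list the smaller values that follow it:
19 → 3, 14, 13, 0, 2, 12, 15 → 7
3 → 0, 2 → 2
14 → 13, 0, 2, 12 → 4
13 → 0, 2, 12 → 3
0 → none → 0
2 → none → 0
21 → 12, 15 → 2
12 → none → 0
15 → none → 0
Sum: 7 + 2 + 4 + 3 + 0 + 0 + 2 + 0 + 0 = 18
Change: 18 − 21 = -3

-3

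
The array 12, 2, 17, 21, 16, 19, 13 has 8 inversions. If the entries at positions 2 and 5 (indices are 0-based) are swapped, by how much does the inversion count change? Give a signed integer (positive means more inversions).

+1

Positions 2 and 5 hold 17 and 19; after swapping, the array is [12, 2, 19, 21, 16, 17, 13].
For each element, count later entries that are smaller:
12: 1
2: 0
19: 3
21: 3
16: 1
17: 1
13: 0
Sum: 1 + 0 + 3 + 3 + 1 + 1 + 0 = 9
Change: 9 − 8 = +1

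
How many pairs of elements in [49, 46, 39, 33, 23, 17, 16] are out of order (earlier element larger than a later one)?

21

Element-by-element contributions:
49: 6
46: 5
39: 4
33: 3
23: 2
17: 1
16: 0
Sum: 6 + 5 + 4 + 3 + 2 + 1 + 0 = 21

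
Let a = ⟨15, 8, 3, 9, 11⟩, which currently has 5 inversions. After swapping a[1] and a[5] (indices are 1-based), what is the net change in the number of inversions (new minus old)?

Positions 1 and 5 hold 15 and 11; after swapping, the array is [11, 8, 3, 9, 15].
Sweep left to right; for each value list the smaller values that follow it:
11 → 8, 3, 9 → 3
8 → 3 → 1
3 → none → 0
9 → none → 0
15 → none → 0
Sum: 3 + 1 + 0 + 0 + 0 = 4
Change: 4 − 5 = -1

-1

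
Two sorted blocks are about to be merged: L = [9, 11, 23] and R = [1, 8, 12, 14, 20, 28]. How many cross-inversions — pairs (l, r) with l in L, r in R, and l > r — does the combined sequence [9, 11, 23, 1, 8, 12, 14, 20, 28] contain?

For each element r of the right run, count left-run elements greater than r:
r = 1: 9, 11, 23 → 3
r = 8: 9, 11, 23 → 3
r = 12: 23 → 1
r = 14: 23 → 1
r = 20: 23 → 1
r = 28: none → 0
Cross-inversions: 3 + 3 + 1 + 1 + 1 + 0 = 9

There are 9 split inversions.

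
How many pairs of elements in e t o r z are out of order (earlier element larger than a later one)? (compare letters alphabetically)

2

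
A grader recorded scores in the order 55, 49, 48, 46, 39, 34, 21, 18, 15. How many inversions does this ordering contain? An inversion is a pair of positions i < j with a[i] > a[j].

36

For each element, count later entries that are smaller:
55: 8
49: 7
48: 6
46: 5
39: 4
34: 3
21: 2
18: 1
15: 0
Sum: 8 + 7 + 6 + 5 + 4 + 3 + 2 + 1 + 0 = 36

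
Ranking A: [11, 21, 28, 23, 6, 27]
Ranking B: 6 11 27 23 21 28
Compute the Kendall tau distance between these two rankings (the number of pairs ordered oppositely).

Assign each item its position (1..6) in the first ordering, then rewrite the second ordering as that position sequence:
positions: 11→1, 21→2, 28→3, 23→4, 6→5, 27→6
second ordering as positions: [5, 1, 6, 4, 2, 3]
Discordant pairs = inversions in this position sequence.
5: 1, 4, 2, 3 → 4
1: 0
6: 4, 2, 3 → 3
4: 2, 3 → 2
2: 0
3: 0
Total: 4 + 0 + 3 + 2 + 0 + 0 = 9

9 discordant pairs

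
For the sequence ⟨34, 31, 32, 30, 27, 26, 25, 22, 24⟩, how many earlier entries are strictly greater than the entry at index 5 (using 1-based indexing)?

4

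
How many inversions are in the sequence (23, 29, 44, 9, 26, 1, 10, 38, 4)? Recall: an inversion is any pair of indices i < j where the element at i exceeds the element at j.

For each element, count later entries that are smaller:
23 → 9, 1, 10, 4 → 4
29 → 9, 26, 1, 10, 4 → 5
44 → 9, 26, 1, 10, 38, 4 → 6
9 → 1, 4 → 2
26 → 1, 10, 4 → 3
1 → none → 0
10 → 4 → 1
38 → 4 → 1
4 → none → 0
Sum: 4 + 5 + 6 + 2 + 3 + 0 + 1 + 1 + 0 = 22

There are 22 out-of-order pairs.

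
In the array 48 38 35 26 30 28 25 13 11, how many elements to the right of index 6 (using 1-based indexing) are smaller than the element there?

3 such elements

The element at index 6 is 28.
Elements after it: 25, 13, 11
Those smaller than 28: 25, 13, 11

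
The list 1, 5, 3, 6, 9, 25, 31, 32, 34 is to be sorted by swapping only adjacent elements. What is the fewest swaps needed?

The minimum number of adjacent swaps to sort an array equals its inversion count, since every such swap removes exactly one inversion.
Count inversions — for each element, later elements that are smaller:
1: none → 0
5: 3 → 1
3: none → 0
6: none → 0
9: none → 0
25: none → 0
31: none → 0
32: none → 0
34: none → 0
Total inversions: 0 + 1 + 0 + 0 + 0 + 0 + 0 + 0 + 0 = 1

1 adjacent swap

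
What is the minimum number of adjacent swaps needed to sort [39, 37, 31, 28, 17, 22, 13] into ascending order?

20 adjacent swaps

The minimum number of adjacent swaps to sort an array equals its inversion count, since every such swap removes exactly one inversion.
Count inversions — for each element, later elements that are smaller:
39: 37, 31, 28, 17, 22, 13 → 6
37: 31, 28, 17, 22, 13 → 5
31: 28, 17, 22, 13 → 4
28: 17, 22, 13 → 3
17: 13 → 1
22: 13 → 1
13: none → 0
Total inversions: 6 + 5 + 4 + 3 + 1 + 1 + 0 = 20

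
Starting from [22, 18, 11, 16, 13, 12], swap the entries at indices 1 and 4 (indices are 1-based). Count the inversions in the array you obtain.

9 inversions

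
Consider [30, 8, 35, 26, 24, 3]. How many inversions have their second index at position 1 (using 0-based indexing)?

1

The element at index 1 is 8.
Elements before it: 30
Those larger than 8: 30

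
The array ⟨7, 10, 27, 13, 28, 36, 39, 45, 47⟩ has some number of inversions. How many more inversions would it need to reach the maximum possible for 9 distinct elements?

35

Maximum inversions for 9 distinct elements is C(9, 2) = 9·8/2 = 36.
Current inversions — for each element, count later smaller elements:
7: 0
10: 0
27: 1
13: 0
28: 0
36: 0
39: 0
45: 0
47: 0
Current total: 0 + 0 + 1 + 0 + 0 + 0 + 0 + 0 + 0 = 1
Shortfall: 36 − 1 = 35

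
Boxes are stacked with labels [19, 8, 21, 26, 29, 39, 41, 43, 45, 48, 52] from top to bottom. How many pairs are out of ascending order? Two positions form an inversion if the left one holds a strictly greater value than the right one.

Inversions: 1

Count, for each position, how many later elements it exceeds:
19 → 8 → 1
8 → none → 0
21 → none → 0
26 → none → 0
29 → none → 0
39 → none → 0
41 → none → 0
43 → none → 0
45 → none → 0
48 → none → 0
52 → none → 0
Sum: 1 + 0 + 0 + 0 + 0 + 0 + 0 + 0 + 0 + 0 + 0 = 1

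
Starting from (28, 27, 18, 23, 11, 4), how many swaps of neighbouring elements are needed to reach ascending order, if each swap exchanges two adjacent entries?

Each adjacent swap fixes exactly one inversion, so the minimum swap count equals the number of inversions.
Count inversions — for each element, later elements that are smaller:
28: 27, 18, 23, 11, 4 → 5
27: 18, 23, 11, 4 → 4
18: 11, 4 → 2
23: 11, 4 → 2
11: 4 → 1
4: none → 0
Total inversions: 5 + 4 + 2 + 2 + 1 + 0 = 14

14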